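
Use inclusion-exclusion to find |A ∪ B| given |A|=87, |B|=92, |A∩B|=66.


|A ∪ B| = |A| + |B| - |A ∩ B|
= 87 + 92 - 66
= 113

|A ∪ B| = 113


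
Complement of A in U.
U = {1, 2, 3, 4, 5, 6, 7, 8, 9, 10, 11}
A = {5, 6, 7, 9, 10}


Aᶜ = U \ A = elements in U but not in A
U = {1, 2, 3, 4, 5, 6, 7, 8, 9, 10, 11}
A = {5, 6, 7, 9, 10}
Aᶜ = {1, 2, 3, 4, 8, 11}

Aᶜ = {1, 2, 3, 4, 8, 11}


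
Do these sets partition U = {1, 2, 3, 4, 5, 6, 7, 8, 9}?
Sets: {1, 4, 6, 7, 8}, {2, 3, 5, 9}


A partition requires: (1) non-empty parts, (2) pairwise disjoint, (3) union = U
Parts: {1, 4, 6, 7, 8}, {2, 3, 5, 9}
Union of parts: {1, 2, 3, 4, 5, 6, 7, 8, 9}
U = {1, 2, 3, 4, 5, 6, 7, 8, 9}
All non-empty? True
Pairwise disjoint? True
Covers U? True

Yes, valid partition


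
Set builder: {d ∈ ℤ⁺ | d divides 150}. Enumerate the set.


Checking each candidate:
Condition: positive divisors of 150
Result = {1, 2, 3, 5, 6, 10, 15, 25, 30, 50, 75, 150}

{1, 2, 3, 5, 6, 10, 15, 25, 30, 50, 75, 150}


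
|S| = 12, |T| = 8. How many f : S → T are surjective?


n = |S| = 12, k = |T| = 8. Surjections via inclusion-exclusion:
S(n,k) = Σ(-1)^i × C(k,i) × (k-i)^n, i=0 to k
i=0: (-1)^0×C(8,0)×8^12 = 68719476736
i=1: (-1)^1×C(8,1)×7^12 = -110730297608
i=2: (-1)^2×C(8,2)×6^12 = 60949905408
i=3: (-1)^3×C(8,3)×5^12 = -13671875000
i=4: (-1)^4×C(8,4)×4^12 = 1174405120
i=5: (-1)^5×C(8,5)×3^12 = -29760696
i=6: (-1)^6×C(8,6)×2^12 = 114688
i=7: (-1)^7×C(8,7)×1^12 = -8
i=8: (-1)^8×C(8,8)×0^12 = 0
Total = 6411968640

Number of surjections = 6411968640


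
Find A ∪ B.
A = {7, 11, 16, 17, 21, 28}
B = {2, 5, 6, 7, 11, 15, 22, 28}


A ∪ B = all elements in A or B (or both)
A = {7, 11, 16, 17, 21, 28}
B = {2, 5, 6, 7, 11, 15, 22, 28}
A ∪ B = {2, 5, 6, 7, 11, 15, 16, 17, 21, 22, 28}

A ∪ B = {2, 5, 6, 7, 11, 15, 16, 17, 21, 22, 28}


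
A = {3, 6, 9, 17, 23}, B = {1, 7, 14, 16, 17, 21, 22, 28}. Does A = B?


Two sets are equal iff they have exactly the same elements.
A = {3, 6, 9, 17, 23}
B = {1, 7, 14, 16, 17, 21, 22, 28}
Differences: {1, 3, 6, 7, 9, 14, 16, 21, 22, 23, 28}
A ≠ B

No, A ≠ B


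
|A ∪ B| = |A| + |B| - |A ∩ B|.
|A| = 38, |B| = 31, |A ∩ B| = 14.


|A ∪ B| = |A| + |B| - |A ∩ B|
= 38 + 31 - 14
= 55

|A ∪ B| = 55


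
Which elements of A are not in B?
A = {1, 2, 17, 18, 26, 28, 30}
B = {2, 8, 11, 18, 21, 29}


A \ B = elements in A but not in B
A = {1, 2, 17, 18, 26, 28, 30}
B = {2, 8, 11, 18, 21, 29}
Remove from A any elements in B
A \ B = {1, 17, 26, 28, 30}

A \ B = {1, 17, 26, 28, 30}


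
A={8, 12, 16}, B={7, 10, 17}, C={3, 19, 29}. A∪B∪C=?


A ∪ B = {7, 8, 10, 12, 16, 17}
(A ∪ B) ∪ C = {3, 7, 8, 10, 12, 16, 17, 19, 29}

A ∪ B ∪ C = {3, 7, 8, 10, 12, 16, 17, 19, 29}


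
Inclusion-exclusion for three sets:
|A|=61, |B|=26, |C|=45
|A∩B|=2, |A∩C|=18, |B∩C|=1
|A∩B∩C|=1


|A∪B∪C| = |A|+|B|+|C| - |A∩B|-|A∩C|-|B∩C| + |A∩B∩C|
= 61+26+45 - 2-18-1 + 1
= 132 - 21 + 1
= 112

|A ∪ B ∪ C| = 112


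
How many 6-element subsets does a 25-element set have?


C(n,k) = n! / (k!(n-k)!)
C(25,6) = 25! / (6!19!)
= 177100

C(25,6) = 177100


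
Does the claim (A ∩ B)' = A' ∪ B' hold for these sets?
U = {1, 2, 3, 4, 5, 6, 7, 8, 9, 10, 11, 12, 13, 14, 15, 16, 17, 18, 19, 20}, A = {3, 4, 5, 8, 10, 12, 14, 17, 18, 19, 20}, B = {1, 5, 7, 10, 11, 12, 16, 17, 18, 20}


LHS: A ∩ B = {5, 10, 12, 17, 18, 20}
(A ∩ B)' = U \ (A ∩ B) = {1, 2, 3, 4, 6, 7, 8, 9, 11, 13, 14, 15, 16, 19}
A' = {1, 2, 6, 7, 9, 11, 13, 15, 16}, B' = {2, 3, 4, 6, 8, 9, 13, 14, 15, 19}
Claimed RHS: A' ∪ B' = {1, 2, 3, 4, 6, 7, 8, 9, 11, 13, 14, 15, 16, 19}
Identity is VALID: LHS = RHS = {1, 2, 3, 4, 6, 7, 8, 9, 11, 13, 14, 15, 16, 19} ✓

Identity is valid. (A ∩ B)' = A' ∪ B' = {1, 2, 3, 4, 6, 7, 8, 9, 11, 13, 14, 15, 16, 19}


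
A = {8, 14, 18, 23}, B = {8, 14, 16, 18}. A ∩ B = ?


A ∩ B = elements in both A and B
A = {8, 14, 18, 23}
B = {8, 14, 16, 18}
A ∩ B = {8, 14, 18}

A ∩ B = {8, 14, 18}


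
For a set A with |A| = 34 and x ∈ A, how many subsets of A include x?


Subsets of A containing x correspond to subsets of A \ {x}, which has 33 elements.
Count = 2^(n-1) = 2^33
= 8589934592

Number of subsets containing x = 8589934592


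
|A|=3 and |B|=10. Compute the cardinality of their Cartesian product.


|A × B| = |A| × |B|
= 3 × 10
= 30

|A × B| = 30


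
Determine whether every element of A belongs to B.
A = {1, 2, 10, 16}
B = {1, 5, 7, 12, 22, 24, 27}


A ⊆ B means every element of A is in B.
Elements in A not in B: {2, 10, 16}
So A ⊄ B.

No, A ⊄ B


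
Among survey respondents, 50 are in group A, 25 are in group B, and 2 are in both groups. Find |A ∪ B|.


|A ∪ B| = |A| + |B| - |A ∩ B|
= 50 + 25 - 2
= 73

|A ∪ B| = 73


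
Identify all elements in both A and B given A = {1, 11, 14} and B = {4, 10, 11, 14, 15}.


A = {1, 11, 14}
B = {4, 10, 11, 14, 15}
Region: in both A and B
Elements: {11, 14}

Elements in both A and B: {11, 14}


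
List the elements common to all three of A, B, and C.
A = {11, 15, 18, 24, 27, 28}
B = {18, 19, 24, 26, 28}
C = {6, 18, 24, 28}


A ∩ B = {18, 24, 28}
(A ∩ B) ∩ C = {18, 24, 28}

A ∩ B ∩ C = {18, 24, 28}


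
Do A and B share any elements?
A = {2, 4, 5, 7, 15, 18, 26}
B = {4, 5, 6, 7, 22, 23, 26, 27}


Disjoint means A ∩ B = ∅.
A ∩ B = {4, 5, 7, 26}
A ∩ B ≠ ∅, so A and B are NOT disjoint.

Yes — A and B share the element(s) of A ∩ B = {4, 5, 7, 26}, so they are not disjoint


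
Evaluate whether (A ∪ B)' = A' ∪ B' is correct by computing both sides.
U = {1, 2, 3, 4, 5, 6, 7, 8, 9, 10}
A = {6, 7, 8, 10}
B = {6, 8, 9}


LHS: A ∪ B = {6, 7, 8, 9, 10}
(A ∪ B)' = U \ (A ∪ B) = {1, 2, 3, 4, 5}
A' = {1, 2, 3, 4, 5, 9}, B' = {1, 2, 3, 4, 5, 7, 10}
Claimed RHS: A' ∪ B' = {1, 2, 3, 4, 5, 7, 9, 10}
Identity is INVALID: LHS = {1, 2, 3, 4, 5} but the RHS claimed here equals {1, 2, 3, 4, 5, 7, 9, 10}. The correct form is (A ∪ B)' = A' ∩ B'.

Identity is invalid: (A ∪ B)' = {1, 2, 3, 4, 5} but A' ∪ B' = {1, 2, 3, 4, 5, 7, 9, 10}. The correct De Morgan law is (A ∪ B)' = A' ∩ B'.


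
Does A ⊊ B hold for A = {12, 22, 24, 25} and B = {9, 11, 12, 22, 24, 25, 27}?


A ⊂ B requires: A ⊆ B AND A ≠ B.
A ⊆ B? Yes
A = B? No
A ⊂ B: Yes (A is a proper subset of B)

Yes, A ⊂ B


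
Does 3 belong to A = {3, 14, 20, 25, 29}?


A = {3, 14, 20, 25, 29}
Checking if 3 is in A
3 is in A → True

3 ∈ A


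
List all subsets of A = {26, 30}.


|A| = 2, so |P(A)| = 2^2 = 4
Enumerate subsets by cardinality (0 to 2):
∅, {26}, {30}, {26, 30}

P(A) has 4 subsets: ∅, {26}, {30}, {26, 30}


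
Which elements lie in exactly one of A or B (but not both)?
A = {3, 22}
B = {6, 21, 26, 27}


A △ B = (A \ B) ∪ (B \ A) = elements in exactly one of A or B
A \ B = {3, 22}
B \ A = {6, 21, 26, 27}
A △ B = {3, 6, 21, 22, 26, 27}

A △ B = {3, 6, 21, 22, 26, 27}


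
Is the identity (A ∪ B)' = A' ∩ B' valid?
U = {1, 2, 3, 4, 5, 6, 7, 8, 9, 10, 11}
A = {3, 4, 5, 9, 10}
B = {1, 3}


LHS: A ∪ B = {1, 3, 4, 5, 9, 10}
(A ∪ B)' = U \ (A ∪ B) = {2, 6, 7, 8, 11}
A' = {1, 2, 6, 7, 8, 11}, B' = {2, 4, 5, 6, 7, 8, 9, 10, 11}
Claimed RHS: A' ∩ B' = {2, 6, 7, 8, 11}
Identity is VALID: LHS = RHS = {2, 6, 7, 8, 11} ✓

Identity is valid. (A ∪ B)' = A' ∩ B' = {2, 6, 7, 8, 11}


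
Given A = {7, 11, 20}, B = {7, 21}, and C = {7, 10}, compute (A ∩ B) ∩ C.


A ∩ B = {7}
(A ∩ B) ∩ C = {7}

A ∩ B ∩ C = {7}


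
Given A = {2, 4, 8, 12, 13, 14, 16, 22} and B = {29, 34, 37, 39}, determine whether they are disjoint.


Disjoint means A ∩ B = ∅.
A ∩ B = ∅
A ∩ B = ∅, so A and B are disjoint.

Yes, A and B are disjoint


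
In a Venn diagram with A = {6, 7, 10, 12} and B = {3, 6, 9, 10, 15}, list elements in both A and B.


A = {6, 7, 10, 12}
B = {3, 6, 9, 10, 15}
Region: in both A and B
Elements: {6, 10}

Elements in both A and B: {6, 10}


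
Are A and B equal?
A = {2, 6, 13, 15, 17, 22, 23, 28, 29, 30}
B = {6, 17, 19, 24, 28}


Two sets are equal iff they have exactly the same elements.
A = {2, 6, 13, 15, 17, 22, 23, 28, 29, 30}
B = {6, 17, 19, 24, 28}
Differences: {2, 13, 15, 19, 22, 23, 24, 29, 30}
A ≠ B

No, A ≠ B


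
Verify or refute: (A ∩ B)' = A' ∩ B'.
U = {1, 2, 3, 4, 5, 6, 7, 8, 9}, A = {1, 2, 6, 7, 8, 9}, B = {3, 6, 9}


LHS: A ∩ B = {6, 9}
(A ∩ B)' = U \ (A ∩ B) = {1, 2, 3, 4, 5, 7, 8}
A' = {3, 4, 5}, B' = {1, 2, 4, 5, 7, 8}
Claimed RHS: A' ∩ B' = {4, 5}
Identity is INVALID: LHS = {1, 2, 3, 4, 5, 7, 8} but the RHS claimed here equals {4, 5}. The correct form is (A ∩ B)' = A' ∪ B'.

Identity is invalid: (A ∩ B)' = {1, 2, 3, 4, 5, 7, 8} but A' ∩ B' = {4, 5}. The correct De Morgan law is (A ∩ B)' = A' ∪ B'.


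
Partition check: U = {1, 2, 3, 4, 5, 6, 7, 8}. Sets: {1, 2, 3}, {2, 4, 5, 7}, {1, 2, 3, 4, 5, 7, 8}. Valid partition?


A partition requires: (1) non-empty parts, (2) pairwise disjoint, (3) union = U
Parts: {1, 2, 3}, {2, 4, 5, 7}, {1, 2, 3, 4, 5, 7, 8}
Union of parts: {1, 2, 3, 4, 5, 7, 8}
U = {1, 2, 3, 4, 5, 6, 7, 8}
All non-empty? True
Pairwise disjoint? False
Covers U? False

No, not a valid partition


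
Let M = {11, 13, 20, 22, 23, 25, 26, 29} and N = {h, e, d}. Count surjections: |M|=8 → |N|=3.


n = |M| = 8, k = |N| = 3. Surjections via inclusion-exclusion:
S(n,k) = Σ(-1)^i × C(k,i) × (k-i)^n, i=0 to k
i=0: (-1)^0×C(3,0)×3^8 = 6561
i=1: (-1)^1×C(3,1)×2^8 = -768
i=2: (-1)^2×C(3,2)×1^8 = 3
i=3: (-1)^3×C(3,3)×0^8 = 0
Total = 5796

Number of surjections = 5796


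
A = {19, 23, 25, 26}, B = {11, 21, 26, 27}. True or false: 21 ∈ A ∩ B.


A = {19, 23, 25, 26}, B = {11, 21, 26, 27}
A ∩ B = elements in both A and B
A ∩ B = {26}
Checking if 21 ∈ A ∩ B
21 is not in A ∩ B → False

21 ∉ A ∩ B


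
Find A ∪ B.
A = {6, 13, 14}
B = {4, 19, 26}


A ∪ B = all elements in A or B (or both)
A = {6, 13, 14}
B = {4, 19, 26}
A ∪ B = {4, 6, 13, 14, 19, 26}

A ∪ B = {4, 6, 13, 14, 19, 26}


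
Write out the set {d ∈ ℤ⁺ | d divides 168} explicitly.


Checking each candidate:
Condition: positive divisors of 168
Result = {1, 2, 3, 4, 6, 7, 8, 12, 14, 21, 24, 28, 42, 56, 84, 168}

{1, 2, 3, 4, 6, 7, 8, 12, 14, 21, 24, 28, 42, 56, 84, 168}


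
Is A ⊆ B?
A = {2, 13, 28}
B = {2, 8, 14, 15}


A ⊆ B means every element of A is in B.
Elements in A not in B: {13, 28}
So A ⊄ B.

No, A ⊄ B


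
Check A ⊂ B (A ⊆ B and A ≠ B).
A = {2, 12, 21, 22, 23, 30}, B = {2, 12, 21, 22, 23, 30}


A ⊂ B requires: A ⊆ B AND A ≠ B.
A ⊆ B? Yes
A = B? Yes
A = B, so A is not a PROPER subset.

No, A is not a proper subset of B


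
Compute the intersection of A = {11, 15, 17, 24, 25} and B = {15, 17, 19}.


A ∩ B = elements in both A and B
A = {11, 15, 17, 24, 25}
B = {15, 17, 19}
A ∩ B = {15, 17}

A ∩ B = {15, 17}


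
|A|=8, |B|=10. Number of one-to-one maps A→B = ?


An injection sends each of |A| = 8 inputs to a distinct output in B.
# injections = |B|·(|B|-1)·…·(|B|-|A|+1) = 10! / (10 - 8)!
= 10 × 9 × 8 × 7 × 6 × 5 × 4 × 3
= 1814400

Number of injections = 1814400


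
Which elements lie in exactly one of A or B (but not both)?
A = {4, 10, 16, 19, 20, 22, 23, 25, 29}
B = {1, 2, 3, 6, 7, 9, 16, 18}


A △ B = (A \ B) ∪ (B \ A) = elements in exactly one of A or B
A \ B = {4, 10, 19, 20, 22, 23, 25, 29}
B \ A = {1, 2, 3, 6, 7, 9, 18}
A △ B = {1, 2, 3, 4, 6, 7, 9, 10, 18, 19, 20, 22, 23, 25, 29}

A △ B = {1, 2, 3, 4, 6, 7, 9, 10, 18, 19, 20, 22, 23, 25, 29}


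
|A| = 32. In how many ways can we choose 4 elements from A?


C(n,k) = n! / (k!(n-k)!)
C(32,4) = 32! / (4!28!)
= 35960

C(32,4) = 35960


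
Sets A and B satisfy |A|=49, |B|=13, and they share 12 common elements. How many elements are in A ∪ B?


|A ∪ B| = |A| + |B| - |A ∩ B|
= 49 + 13 - 12
= 50

|A ∪ B| = 50


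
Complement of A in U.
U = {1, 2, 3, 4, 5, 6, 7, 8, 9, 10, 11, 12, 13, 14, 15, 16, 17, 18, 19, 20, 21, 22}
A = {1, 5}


Aᶜ = U \ A = elements in U but not in A
U = {1, 2, 3, 4, 5, 6, 7, 8, 9, 10, 11, 12, 13, 14, 15, 16, 17, 18, 19, 20, 21, 22}
A = {1, 5}
Aᶜ = {2, 3, 4, 6, 7, 8, 9, 10, 11, 12, 13, 14, 15, 16, 17, 18, 19, 20, 21, 22}

Aᶜ = {2, 3, 4, 6, 7, 8, 9, 10, 11, 12, 13, 14, 15, 16, 17, 18, 19, 20, 21, 22}


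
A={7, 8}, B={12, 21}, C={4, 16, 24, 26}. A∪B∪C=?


A ∪ B = {7, 8, 12, 21}
(A ∪ B) ∪ C = {4, 7, 8, 12, 16, 21, 24, 26}

A ∪ B ∪ C = {4, 7, 8, 12, 16, 21, 24, 26}


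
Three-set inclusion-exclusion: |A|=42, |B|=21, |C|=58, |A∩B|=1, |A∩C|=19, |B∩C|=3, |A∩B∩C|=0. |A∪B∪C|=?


|A∪B∪C| = |A|+|B|+|C| - |A∩B|-|A∩C|-|B∩C| + |A∩B∩C|
= 42+21+58 - 1-19-3 + 0
= 121 - 23 + 0
= 98

|A ∪ B ∪ C| = 98


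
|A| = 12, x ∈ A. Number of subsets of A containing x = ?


Subsets of A containing x correspond to subsets of A \ {x}, which has 11 elements.
Count = 2^(n-1) = 2^11
= 2048

Number of subsets containing x = 2048


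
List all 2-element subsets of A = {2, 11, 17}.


|A| = 3, so A has C(3,2) = 3 subsets of size 2.
Enumerate by choosing 2 elements from A at a time:
{2, 11}, {2, 17}, {11, 17}

2-element subsets (3 total): {2, 11}, {2, 17}, {11, 17}


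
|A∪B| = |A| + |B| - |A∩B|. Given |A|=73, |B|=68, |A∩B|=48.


|A ∪ B| = |A| + |B| - |A ∩ B|
= 73 + 68 - 48
= 93

|A ∪ B| = 93


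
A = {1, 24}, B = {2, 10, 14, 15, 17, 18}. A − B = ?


A \ B = elements in A but not in B
A = {1, 24}
B = {2, 10, 14, 15, 17, 18}
Remove from A any elements in B
A \ B = {1, 24}

A \ B = {1, 24}


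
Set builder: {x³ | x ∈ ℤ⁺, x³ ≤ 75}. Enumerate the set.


Checking each candidate:
Condition: positive perfect cubes ≤ 75
Result = {1, 8, 27, 64}

{1, 8, 27, 64}


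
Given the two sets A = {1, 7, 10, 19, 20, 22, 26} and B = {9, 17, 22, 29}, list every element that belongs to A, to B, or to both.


A ∪ B = all elements in A or B (or both)
A = {1, 7, 10, 19, 20, 22, 26}
B = {9, 17, 22, 29}
A ∪ B = {1, 7, 9, 10, 17, 19, 20, 22, 26, 29}

A ∪ B = {1, 7, 9, 10, 17, 19, 20, 22, 26, 29}


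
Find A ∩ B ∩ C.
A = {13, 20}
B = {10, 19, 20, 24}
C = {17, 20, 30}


A ∩ B = {20}
(A ∩ B) ∩ C = {20}

A ∩ B ∩ C = {20}


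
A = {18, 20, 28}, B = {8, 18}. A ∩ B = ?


A ∩ B = elements in both A and B
A = {18, 20, 28}
B = {8, 18}
A ∩ B = {18}

A ∩ B = {18}


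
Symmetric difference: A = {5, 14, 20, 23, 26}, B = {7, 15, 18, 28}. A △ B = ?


A △ B = (A \ B) ∪ (B \ A) = elements in exactly one of A or B
A \ B = {5, 14, 20, 23, 26}
B \ A = {7, 15, 18, 28}
A △ B = {5, 7, 14, 15, 18, 20, 23, 26, 28}

A △ B = {5, 7, 14, 15, 18, 20, 23, 26, 28}


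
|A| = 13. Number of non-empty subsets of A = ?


Total subsets = 2^n = 2^13 = 8192
Non-empty subsets exclude the empty set: 2^n - 1
= 8192 - 1
= 8191

Number of non-empty subsets = 8191


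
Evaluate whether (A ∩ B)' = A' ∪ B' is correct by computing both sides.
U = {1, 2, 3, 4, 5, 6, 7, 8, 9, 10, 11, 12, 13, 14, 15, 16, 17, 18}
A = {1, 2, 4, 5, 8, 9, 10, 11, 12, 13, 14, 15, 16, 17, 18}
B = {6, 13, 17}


LHS: A ∩ B = {13, 17}
(A ∩ B)' = U \ (A ∩ B) = {1, 2, 3, 4, 5, 6, 7, 8, 9, 10, 11, 12, 14, 15, 16, 18}
A' = {3, 6, 7}, B' = {1, 2, 3, 4, 5, 7, 8, 9, 10, 11, 12, 14, 15, 16, 18}
Claimed RHS: A' ∪ B' = {1, 2, 3, 4, 5, 6, 7, 8, 9, 10, 11, 12, 14, 15, 16, 18}
Identity is VALID: LHS = RHS = {1, 2, 3, 4, 5, 6, 7, 8, 9, 10, 11, 12, 14, 15, 16, 18} ✓

Identity is valid. (A ∩ B)' = A' ∪ B' = {1, 2, 3, 4, 5, 6, 7, 8, 9, 10, 11, 12, 14, 15, 16, 18}


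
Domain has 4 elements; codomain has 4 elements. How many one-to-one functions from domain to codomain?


An injection sends each of |A| = 4 inputs to a distinct output in B.
# injections = |B|·(|B|-1)·…·(|B|-|A|+1) = 4! / (4 - 4)!
= 4 × 3 × 2 × 1
= 24

Number of injections = 24


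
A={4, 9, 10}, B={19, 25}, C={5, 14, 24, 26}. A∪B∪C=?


A ∪ B = {4, 9, 10, 19, 25}
(A ∪ B) ∪ C = {4, 5, 9, 10, 14, 19, 24, 25, 26}

A ∪ B ∪ C = {4, 5, 9, 10, 14, 19, 24, 25, 26}


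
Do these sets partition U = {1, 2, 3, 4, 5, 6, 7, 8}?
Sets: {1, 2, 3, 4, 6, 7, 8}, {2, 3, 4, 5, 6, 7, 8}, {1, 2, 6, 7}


A partition requires: (1) non-empty parts, (2) pairwise disjoint, (3) union = U
Parts: {1, 2, 3, 4, 6, 7, 8}, {2, 3, 4, 5, 6, 7, 8}, {1, 2, 6, 7}
Union of parts: {1, 2, 3, 4, 5, 6, 7, 8}
U = {1, 2, 3, 4, 5, 6, 7, 8}
All non-empty? True
Pairwise disjoint? False
Covers U? True

No, not a valid partition


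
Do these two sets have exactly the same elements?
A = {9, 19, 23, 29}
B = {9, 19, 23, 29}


Two sets are equal iff they have exactly the same elements.
A = {9, 19, 23, 29}
B = {9, 19, 23, 29}
Same elements → A = B

Yes, A = B


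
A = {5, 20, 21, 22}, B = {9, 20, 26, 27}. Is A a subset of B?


A ⊆ B means every element of A is in B.
Elements in A not in B: {5, 21, 22}
So A ⊄ B.

No, A ⊄ B


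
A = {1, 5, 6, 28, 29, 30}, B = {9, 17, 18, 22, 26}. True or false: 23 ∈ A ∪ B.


A = {1, 5, 6, 28, 29, 30}, B = {9, 17, 18, 22, 26}
A ∪ B = all elements in A or B
A ∪ B = {1, 5, 6, 9, 17, 18, 22, 26, 28, 29, 30}
Checking if 23 ∈ A ∪ B
23 is not in A ∪ B → False

23 ∉ A ∪ B


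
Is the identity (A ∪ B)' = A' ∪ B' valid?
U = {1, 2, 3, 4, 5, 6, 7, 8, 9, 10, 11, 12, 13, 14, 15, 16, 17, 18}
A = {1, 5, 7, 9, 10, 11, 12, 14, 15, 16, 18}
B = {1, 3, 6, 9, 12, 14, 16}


LHS: A ∪ B = {1, 3, 5, 6, 7, 9, 10, 11, 12, 14, 15, 16, 18}
(A ∪ B)' = U \ (A ∪ B) = {2, 4, 8, 13, 17}
A' = {2, 3, 4, 6, 8, 13, 17}, B' = {2, 4, 5, 7, 8, 10, 11, 13, 15, 17, 18}
Claimed RHS: A' ∪ B' = {2, 3, 4, 5, 6, 7, 8, 10, 11, 13, 15, 17, 18}
Identity is INVALID: LHS = {2, 4, 8, 13, 17} but the RHS claimed here equals {2, 3, 4, 5, 6, 7, 8, 10, 11, 13, 15, 17, 18}. The correct form is (A ∪ B)' = A' ∩ B'.

Identity is invalid: (A ∪ B)' = {2, 4, 8, 13, 17} but A' ∪ B' = {2, 3, 4, 5, 6, 7, 8, 10, 11, 13, 15, 17, 18}. The correct De Morgan law is (A ∪ B)' = A' ∩ B'.


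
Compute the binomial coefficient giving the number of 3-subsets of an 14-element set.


C(n,k) = n! / (k!(n-k)!)
C(14,3) = 14! / (3!11!)
= 364

C(14,3) = 364


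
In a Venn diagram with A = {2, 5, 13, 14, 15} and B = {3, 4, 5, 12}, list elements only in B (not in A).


A = {2, 5, 13, 14, 15}
B = {3, 4, 5, 12}
Region: only in B (not in A)
Elements: {3, 4, 12}

Elements only in B (not in A): {3, 4, 12}


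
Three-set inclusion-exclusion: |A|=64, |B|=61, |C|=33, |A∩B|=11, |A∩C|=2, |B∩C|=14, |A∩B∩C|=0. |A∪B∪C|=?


|A∪B∪C| = |A|+|B|+|C| - |A∩B|-|A∩C|-|B∩C| + |A∩B∩C|
= 64+61+33 - 11-2-14 + 0
= 158 - 27 + 0
= 131

|A ∪ B ∪ C| = 131


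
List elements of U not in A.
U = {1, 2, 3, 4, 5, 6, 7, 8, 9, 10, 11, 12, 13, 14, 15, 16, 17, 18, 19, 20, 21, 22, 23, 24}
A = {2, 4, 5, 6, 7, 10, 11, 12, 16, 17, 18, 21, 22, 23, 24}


Aᶜ = U \ A = elements in U but not in A
U = {1, 2, 3, 4, 5, 6, 7, 8, 9, 10, 11, 12, 13, 14, 15, 16, 17, 18, 19, 20, 21, 22, 23, 24}
A = {2, 4, 5, 6, 7, 10, 11, 12, 16, 17, 18, 21, 22, 23, 24}
Aᶜ = {1, 3, 8, 9, 13, 14, 15, 19, 20}

Aᶜ = {1, 3, 8, 9, 13, 14, 15, 19, 20}


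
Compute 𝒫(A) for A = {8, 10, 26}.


|A| = 3, so |P(A)| = 2^3 = 8
Enumerate subsets by cardinality (0 to 3):
∅, {8}, {10}, {26}, {8, 10}, {8, 26}, {10, 26}, {8, 10, 26}

P(A) has 8 subsets: ∅, {8}, {10}, {26}, {8, 10}, {8, 26}, {10, 26}, {8, 10, 26}


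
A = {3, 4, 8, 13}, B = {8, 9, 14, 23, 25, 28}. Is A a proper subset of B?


A ⊂ B requires: A ⊆ B AND A ≠ B.
A ⊆ B? No
A ⊄ B, so A is not a proper subset.

No, A is not a proper subset of B


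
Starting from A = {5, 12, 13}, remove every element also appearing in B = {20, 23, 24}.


A \ B = elements in A but not in B
A = {5, 12, 13}
B = {20, 23, 24}
Remove from A any elements in B
A \ B = {5, 12, 13}

A \ B = {5, 12, 13}


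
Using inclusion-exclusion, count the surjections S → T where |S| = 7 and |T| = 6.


n = |S| = 7, k = |T| = 6. Surjections via inclusion-exclusion:
S(n,k) = Σ(-1)^i × C(k,i) × (k-i)^n, i=0 to k
i=0: (-1)^0×C(6,0)×6^7 = 279936
i=1: (-1)^1×C(6,1)×5^7 = -468750
i=2: (-1)^2×C(6,2)×4^7 = 245760
i=3: (-1)^3×C(6,3)×3^7 = -43740
i=4: (-1)^4×C(6,4)×2^7 = 1920
i=5: (-1)^5×C(6,5)×1^7 = -6
i=6: (-1)^6×C(6,6)×0^7 = 0
Total = 15120

Number of surjections = 15120


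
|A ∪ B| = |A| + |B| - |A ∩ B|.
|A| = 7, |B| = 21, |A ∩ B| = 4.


|A ∪ B| = |A| + |B| - |A ∩ B|
= 7 + 21 - 4
= 24

|A ∪ B| = 24


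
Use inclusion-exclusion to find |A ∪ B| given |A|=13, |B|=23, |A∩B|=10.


|A ∪ B| = |A| + |B| - |A ∩ B|
= 13 + 23 - 10
= 26

|A ∪ B| = 26


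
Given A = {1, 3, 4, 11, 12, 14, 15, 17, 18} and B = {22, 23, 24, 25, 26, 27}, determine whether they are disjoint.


Disjoint means A ∩ B = ∅.
A ∩ B = ∅
A ∩ B = ∅, so A and B are disjoint.

Yes, A and B are disjoint


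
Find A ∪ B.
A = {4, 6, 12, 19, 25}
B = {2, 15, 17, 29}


A ∪ B = all elements in A or B (or both)
A = {4, 6, 12, 19, 25}
B = {2, 15, 17, 29}
A ∪ B = {2, 4, 6, 12, 15, 17, 19, 25, 29}

A ∪ B = {2, 4, 6, 12, 15, 17, 19, 25, 29}


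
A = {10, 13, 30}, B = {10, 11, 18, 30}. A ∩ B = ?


A ∩ B = elements in both A and B
A = {10, 13, 30}
B = {10, 11, 18, 30}
A ∩ B = {10, 30}

A ∩ B = {10, 30}


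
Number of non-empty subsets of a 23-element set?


Total subsets = 2^n = 2^23 = 8388608
Non-empty subsets exclude the empty set: 2^n - 1
= 8388608 - 1
= 8388607

Number of non-empty subsets = 8388607


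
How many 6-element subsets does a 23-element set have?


C(n,k) = n! / (k!(n-k)!)
C(23,6) = 23! / (6!17!)
= 100947

C(23,6) = 100947


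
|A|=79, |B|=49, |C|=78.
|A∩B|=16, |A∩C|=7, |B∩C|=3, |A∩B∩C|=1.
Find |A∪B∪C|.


|A∪B∪C| = |A|+|B|+|C| - |A∩B|-|A∩C|-|B∩C| + |A∩B∩C|
= 79+49+78 - 16-7-3 + 1
= 206 - 26 + 1
= 181

|A ∪ B ∪ C| = 181


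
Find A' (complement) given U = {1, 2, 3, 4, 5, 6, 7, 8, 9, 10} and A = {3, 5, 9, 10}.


Aᶜ = U \ A = elements in U but not in A
U = {1, 2, 3, 4, 5, 6, 7, 8, 9, 10}
A = {3, 5, 9, 10}
Aᶜ = {1, 2, 4, 6, 7, 8}

Aᶜ = {1, 2, 4, 6, 7, 8}


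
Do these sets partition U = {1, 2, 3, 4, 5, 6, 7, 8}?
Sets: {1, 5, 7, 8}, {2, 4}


A partition requires: (1) non-empty parts, (2) pairwise disjoint, (3) union = U
Parts: {1, 5, 7, 8}, {2, 4}
Union of parts: {1, 2, 4, 5, 7, 8}
U = {1, 2, 3, 4, 5, 6, 7, 8}
All non-empty? True
Pairwise disjoint? True
Covers U? False

No, not a valid partition


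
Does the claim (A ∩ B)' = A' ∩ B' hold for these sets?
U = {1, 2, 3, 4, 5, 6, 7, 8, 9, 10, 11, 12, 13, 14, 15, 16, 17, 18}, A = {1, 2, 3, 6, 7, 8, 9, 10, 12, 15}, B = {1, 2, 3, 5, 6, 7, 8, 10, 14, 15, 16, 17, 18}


LHS: A ∩ B = {1, 2, 3, 6, 7, 8, 10, 15}
(A ∩ B)' = U \ (A ∩ B) = {4, 5, 9, 11, 12, 13, 14, 16, 17, 18}
A' = {4, 5, 11, 13, 14, 16, 17, 18}, B' = {4, 9, 11, 12, 13}
Claimed RHS: A' ∩ B' = {4, 11, 13}
Identity is INVALID: LHS = {4, 5, 9, 11, 12, 13, 14, 16, 17, 18} but the RHS claimed here equals {4, 11, 13}. The correct form is (A ∩ B)' = A' ∪ B'.

Identity is invalid: (A ∩ B)' = {4, 5, 9, 11, 12, 13, 14, 16, 17, 18} but A' ∩ B' = {4, 11, 13}. The correct De Morgan law is (A ∩ B)' = A' ∪ B'.


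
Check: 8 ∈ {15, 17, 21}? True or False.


A = {15, 17, 21}
Checking if 8 is in A
8 is not in A → False

8 ∉ A


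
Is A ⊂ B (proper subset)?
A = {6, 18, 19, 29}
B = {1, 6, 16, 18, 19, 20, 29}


A ⊂ B requires: A ⊆ B AND A ≠ B.
A ⊆ B? Yes
A = B? No
A ⊂ B: Yes (A is a proper subset of B)

Yes, A ⊂ B


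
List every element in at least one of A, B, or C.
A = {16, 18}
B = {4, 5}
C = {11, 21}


A ∪ B = {4, 5, 16, 18}
(A ∪ B) ∪ C = {4, 5, 11, 16, 18, 21}

A ∪ B ∪ C = {4, 5, 11, 16, 18, 21}


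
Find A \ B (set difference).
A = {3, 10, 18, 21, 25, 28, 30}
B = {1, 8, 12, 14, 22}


A \ B = elements in A but not in B
A = {3, 10, 18, 21, 25, 28, 30}
B = {1, 8, 12, 14, 22}
Remove from A any elements in B
A \ B = {3, 10, 18, 21, 25, 28, 30}

A \ B = {3, 10, 18, 21, 25, 28, 30}


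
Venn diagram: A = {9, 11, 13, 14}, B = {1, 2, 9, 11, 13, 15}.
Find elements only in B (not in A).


A = {9, 11, 13, 14}
B = {1, 2, 9, 11, 13, 15}
Region: only in B (not in A)
Elements: {1, 2, 15}

Elements only in B (not in A): {1, 2, 15}


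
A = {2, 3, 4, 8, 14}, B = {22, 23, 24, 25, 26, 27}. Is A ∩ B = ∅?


Disjoint means A ∩ B = ∅.
A ∩ B = ∅
A ∩ B = ∅, so A and B are disjoint.

Yes, A and B are disjoint


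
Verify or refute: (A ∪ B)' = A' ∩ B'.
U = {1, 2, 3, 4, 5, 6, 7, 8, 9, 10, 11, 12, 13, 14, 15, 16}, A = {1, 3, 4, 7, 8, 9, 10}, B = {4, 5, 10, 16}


LHS: A ∪ B = {1, 3, 4, 5, 7, 8, 9, 10, 16}
(A ∪ B)' = U \ (A ∪ B) = {2, 6, 11, 12, 13, 14, 15}
A' = {2, 5, 6, 11, 12, 13, 14, 15, 16}, B' = {1, 2, 3, 6, 7, 8, 9, 11, 12, 13, 14, 15}
Claimed RHS: A' ∩ B' = {2, 6, 11, 12, 13, 14, 15}
Identity is VALID: LHS = RHS = {2, 6, 11, 12, 13, 14, 15} ✓

Identity is valid. (A ∪ B)' = A' ∩ B' = {2, 6, 11, 12, 13, 14, 15}


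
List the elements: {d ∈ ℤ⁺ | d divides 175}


Checking each candidate:
Condition: positive divisors of 175
Result = {1, 5, 7, 25, 35, 175}

{1, 5, 7, 25, 35, 175}


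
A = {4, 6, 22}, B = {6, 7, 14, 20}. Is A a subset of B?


A ⊆ B means every element of A is in B.
Elements in A not in B: {4, 22}
So A ⊄ B.

No, A ⊄ B


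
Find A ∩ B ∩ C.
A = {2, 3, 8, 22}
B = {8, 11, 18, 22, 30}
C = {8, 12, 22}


A ∩ B = {8, 22}
(A ∩ B) ∩ C = {8, 22}

A ∩ B ∩ C = {8, 22}


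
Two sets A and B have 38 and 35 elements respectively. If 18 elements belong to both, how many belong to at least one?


|A ∪ B| = |A| + |B| - |A ∩ B|
= 38 + 35 - 18
= 55

|A ∪ B| = 55


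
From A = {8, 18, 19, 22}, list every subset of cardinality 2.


|A| = 4, so A has C(4,2) = 6 subsets of size 2.
Enumerate by choosing 2 elements from A at a time:
{8, 18}, {8, 19}, {8, 22}, {18, 19}, {18, 22}, {19, 22}

2-element subsets (6 total): {8, 18}, {8, 19}, {8, 22}, {18, 19}, {18, 22}, {19, 22}


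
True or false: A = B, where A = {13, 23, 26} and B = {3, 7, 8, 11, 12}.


Two sets are equal iff they have exactly the same elements.
A = {13, 23, 26}
B = {3, 7, 8, 11, 12}
Differences: {3, 7, 8, 11, 12, 13, 23, 26}
A ≠ B

No, A ≠ B


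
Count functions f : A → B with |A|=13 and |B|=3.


Each of |A| = 13 inputs maps to any of |B| = 3 outputs.
# functions = |B|^|A| = 3^13
= 1594323

Number of functions = 1594323


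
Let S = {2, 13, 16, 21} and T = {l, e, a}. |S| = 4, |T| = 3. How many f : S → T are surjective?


n = |S| = 4, k = |T| = 3. Surjections via inclusion-exclusion:
S(n,k) = Σ(-1)^i × C(k,i) × (k-i)^n, i=0 to k
i=0: (-1)^0×C(3,0)×3^4 = 81
i=1: (-1)^1×C(3,1)×2^4 = -48
i=2: (-1)^2×C(3,2)×1^4 = 3
i=3: (-1)^3×C(3,3)×0^4 = 0
Total = 36

Number of surjections = 36


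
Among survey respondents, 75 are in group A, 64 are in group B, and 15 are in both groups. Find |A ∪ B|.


|A ∪ B| = |A| + |B| - |A ∩ B|
= 75 + 64 - 15
= 124

|A ∪ B| = 124


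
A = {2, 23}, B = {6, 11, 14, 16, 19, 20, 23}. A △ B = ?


A △ B = (A \ B) ∪ (B \ A) = elements in exactly one of A or B
A \ B = {2}
B \ A = {6, 11, 14, 16, 19, 20}
A △ B = {2, 6, 11, 14, 16, 19, 20}

A △ B = {2, 6, 11, 14, 16, 19, 20}


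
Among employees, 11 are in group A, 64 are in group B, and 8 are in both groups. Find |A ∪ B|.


|A ∪ B| = |A| + |B| - |A ∩ B|
= 11 + 64 - 8
= 67

|A ∪ B| = 67


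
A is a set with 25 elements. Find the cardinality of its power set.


Number of subsets = 2^n
= 2^25
= 33554432

|P(A)| = 33554432


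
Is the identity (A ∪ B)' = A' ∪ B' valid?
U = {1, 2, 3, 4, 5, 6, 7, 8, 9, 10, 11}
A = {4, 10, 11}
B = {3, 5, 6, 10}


LHS: A ∪ B = {3, 4, 5, 6, 10, 11}
(A ∪ B)' = U \ (A ∪ B) = {1, 2, 7, 8, 9}
A' = {1, 2, 3, 5, 6, 7, 8, 9}, B' = {1, 2, 4, 7, 8, 9, 11}
Claimed RHS: A' ∪ B' = {1, 2, 3, 4, 5, 6, 7, 8, 9, 11}
Identity is INVALID: LHS = {1, 2, 7, 8, 9} but the RHS claimed here equals {1, 2, 3, 4, 5, 6, 7, 8, 9, 11}. The correct form is (A ∪ B)' = A' ∩ B'.

Identity is invalid: (A ∪ B)' = {1, 2, 7, 8, 9} but A' ∪ B' = {1, 2, 3, 4, 5, 6, 7, 8, 9, 11}. The correct De Morgan law is (A ∪ B)' = A' ∩ B'.


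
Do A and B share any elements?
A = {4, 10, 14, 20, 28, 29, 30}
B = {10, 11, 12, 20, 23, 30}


Disjoint means A ∩ B = ∅.
A ∩ B = {10, 20, 30}
A ∩ B ≠ ∅, so A and B are NOT disjoint.

Yes — A and B share the element(s) of A ∩ B = {10, 20, 30}, so they are not disjoint


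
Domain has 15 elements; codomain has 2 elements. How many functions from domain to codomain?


Each of |A| = 15 inputs maps to any of |B| = 2 outputs.
# functions = |B|^|A| = 2^15
= 32768

Number of functions = 32768


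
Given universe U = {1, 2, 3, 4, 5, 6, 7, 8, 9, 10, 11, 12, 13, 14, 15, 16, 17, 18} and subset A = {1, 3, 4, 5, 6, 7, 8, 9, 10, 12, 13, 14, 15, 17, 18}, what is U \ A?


Aᶜ = U \ A = elements in U but not in A
U = {1, 2, 3, 4, 5, 6, 7, 8, 9, 10, 11, 12, 13, 14, 15, 16, 17, 18}
A = {1, 3, 4, 5, 6, 7, 8, 9, 10, 12, 13, 14, 15, 17, 18}
Aᶜ = {2, 11, 16}

Aᶜ = {2, 11, 16}


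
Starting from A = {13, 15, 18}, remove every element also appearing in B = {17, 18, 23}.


A \ B = elements in A but not in B
A = {13, 15, 18}
B = {17, 18, 23}
Remove from A any elements in B
A \ B = {13, 15}

A \ B = {13, 15}


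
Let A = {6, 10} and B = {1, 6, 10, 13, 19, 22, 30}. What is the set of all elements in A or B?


A ∪ B = all elements in A or B (or both)
A = {6, 10}
B = {1, 6, 10, 13, 19, 22, 30}
A ∪ B = {1, 6, 10, 13, 19, 22, 30}

A ∪ B = {1, 6, 10, 13, 19, 22, 30}


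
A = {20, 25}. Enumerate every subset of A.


|A| = 2, so |P(A)| = 2^2 = 4
Enumerate subsets by cardinality (0 to 2):
∅, {20}, {25}, {20, 25}

P(A) has 4 subsets: ∅, {20}, {25}, {20, 25}


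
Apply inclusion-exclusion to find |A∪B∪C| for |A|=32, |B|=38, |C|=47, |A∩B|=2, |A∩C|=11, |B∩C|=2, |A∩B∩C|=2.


|A∪B∪C| = |A|+|B|+|C| - |A∩B|-|A∩C|-|B∩C| + |A∩B∩C|
= 32+38+47 - 2-11-2 + 2
= 117 - 15 + 2
= 104

|A ∪ B ∪ C| = 104


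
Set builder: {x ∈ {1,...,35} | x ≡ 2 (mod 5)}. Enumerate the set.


Checking each candidate:
Condition: x in {1,...,35} with x ≡ 2 (mod 5)
Result = {2, 7, 12, 17, 22, 27, 32}

{2, 7, 12, 17, 22, 27, 32}


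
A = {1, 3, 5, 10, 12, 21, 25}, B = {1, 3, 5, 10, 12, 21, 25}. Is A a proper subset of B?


A ⊂ B requires: A ⊆ B AND A ≠ B.
A ⊆ B? Yes
A = B? Yes
A = B, so A is not a PROPER subset.

No, A is not a proper subset of B


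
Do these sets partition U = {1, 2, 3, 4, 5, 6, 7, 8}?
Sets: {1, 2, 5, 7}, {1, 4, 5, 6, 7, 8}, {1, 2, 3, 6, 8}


A partition requires: (1) non-empty parts, (2) pairwise disjoint, (3) union = U
Parts: {1, 2, 5, 7}, {1, 4, 5, 6, 7, 8}, {1, 2, 3, 6, 8}
Union of parts: {1, 2, 3, 4, 5, 6, 7, 8}
U = {1, 2, 3, 4, 5, 6, 7, 8}
All non-empty? True
Pairwise disjoint? False
Covers U? True

No, not a valid partition


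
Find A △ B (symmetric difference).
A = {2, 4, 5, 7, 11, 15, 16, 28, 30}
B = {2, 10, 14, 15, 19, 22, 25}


A △ B = (A \ B) ∪ (B \ A) = elements in exactly one of A or B
A \ B = {4, 5, 7, 11, 16, 28, 30}
B \ A = {10, 14, 19, 22, 25}
A △ B = {4, 5, 7, 10, 11, 14, 16, 19, 22, 25, 28, 30}

A △ B = {4, 5, 7, 10, 11, 14, 16, 19, 22, 25, 28, 30}


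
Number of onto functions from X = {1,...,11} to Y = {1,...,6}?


n = |X| = 11, k = |Y| = 6. Surjections via inclusion-exclusion:
S(n,k) = Σ(-1)^i × C(k,i) × (k-i)^n, i=0 to k
i=0: (-1)^0×C(6,0)×6^11 = 362797056
i=1: (-1)^1×C(6,1)×5^11 = -292968750
i=2: (-1)^2×C(6,2)×4^11 = 62914560
i=3: (-1)^3×C(6,3)×3^11 = -3542940
i=4: (-1)^4×C(6,4)×2^11 = 30720
i=5: (-1)^5×C(6,5)×1^11 = -6
i=6: (-1)^6×C(6,6)×0^11 = 0
Total = 129230640

Number of surjections = 129230640


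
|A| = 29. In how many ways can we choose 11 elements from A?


C(n,k) = n! / (k!(n-k)!)
C(29,11) = 29! / (11!18!)
= 34597290

C(29,11) = 34597290


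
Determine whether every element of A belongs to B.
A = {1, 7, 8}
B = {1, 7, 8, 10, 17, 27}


A ⊆ B means every element of A is in B.
All elements of A are in B.
So A ⊆ B.

Yes, A ⊆ B


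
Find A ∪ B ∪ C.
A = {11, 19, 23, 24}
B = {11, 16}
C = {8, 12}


A ∪ B = {11, 16, 19, 23, 24}
(A ∪ B) ∪ C = {8, 11, 12, 16, 19, 23, 24}

A ∪ B ∪ C = {8, 11, 12, 16, 19, 23, 24}


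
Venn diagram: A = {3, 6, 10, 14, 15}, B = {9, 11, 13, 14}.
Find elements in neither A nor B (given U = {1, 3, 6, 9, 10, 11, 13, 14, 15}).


A = {3, 6, 10, 14, 15}
B = {9, 11, 13, 14}
Region: in neither A nor B (given U = {1, 3, 6, 9, 10, 11, 13, 14, 15})
Elements: {1}

Elements in neither A nor B (given U = {1, 3, 6, 9, 10, 11, 13, 14, 15}): {1}


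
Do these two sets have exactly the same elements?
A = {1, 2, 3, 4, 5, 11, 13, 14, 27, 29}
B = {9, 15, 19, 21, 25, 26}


Two sets are equal iff they have exactly the same elements.
A = {1, 2, 3, 4, 5, 11, 13, 14, 27, 29}
B = {9, 15, 19, 21, 25, 26}
Differences: {1, 2, 3, 4, 5, 9, 11, 13, 14, 15, 19, 21, 25, 26, 27, 29}
A ≠ B

No, A ≠ B


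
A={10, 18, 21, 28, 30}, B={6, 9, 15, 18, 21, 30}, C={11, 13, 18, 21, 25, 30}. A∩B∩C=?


A ∩ B = {18, 21, 30}
(A ∩ B) ∩ C = {18, 21, 30}

A ∩ B ∩ C = {18, 21, 30}


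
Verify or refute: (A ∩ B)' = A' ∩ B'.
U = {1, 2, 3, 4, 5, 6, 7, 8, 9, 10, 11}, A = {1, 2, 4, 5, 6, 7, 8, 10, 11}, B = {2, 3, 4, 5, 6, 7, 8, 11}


LHS: A ∩ B = {2, 4, 5, 6, 7, 8, 11}
(A ∩ B)' = U \ (A ∩ B) = {1, 3, 9, 10}
A' = {3, 9}, B' = {1, 9, 10}
Claimed RHS: A' ∩ B' = {9}
Identity is INVALID: LHS = {1, 3, 9, 10} but the RHS claimed here equals {9}. The correct form is (A ∩ B)' = A' ∪ B'.

Identity is invalid: (A ∩ B)' = {1, 3, 9, 10} but A' ∩ B' = {9}. The correct De Morgan law is (A ∩ B)' = A' ∪ B'.


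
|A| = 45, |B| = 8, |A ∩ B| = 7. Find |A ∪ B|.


|A ∪ B| = |A| + |B| - |A ∩ B|
= 45 + 8 - 7
= 46

|A ∪ B| = 46


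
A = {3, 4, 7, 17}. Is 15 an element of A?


A = {3, 4, 7, 17}
Checking if 15 is in A
15 is not in A → False

15 ∉ A


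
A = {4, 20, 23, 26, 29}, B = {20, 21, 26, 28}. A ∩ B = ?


A ∩ B = elements in both A and B
A = {4, 20, 23, 26, 29}
B = {20, 21, 26, 28}
A ∩ B = {20, 26}

A ∩ B = {20, 26}


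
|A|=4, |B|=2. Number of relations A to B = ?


A relation from A to B is any subset of A × B.
|A × B| = 4 × 2 = 8
# relations = 2^|A × B| = 2^8 = 256

Number of relations = 256


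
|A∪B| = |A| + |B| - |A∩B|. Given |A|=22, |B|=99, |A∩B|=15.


|A ∪ B| = |A| + |B| - |A ∩ B|
= 22 + 99 - 15
= 106

|A ∪ B| = 106


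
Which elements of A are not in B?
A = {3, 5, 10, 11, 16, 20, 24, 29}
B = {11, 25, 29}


A \ B = elements in A but not in B
A = {3, 5, 10, 11, 16, 20, 24, 29}
B = {11, 25, 29}
Remove from A any elements in B
A \ B = {3, 5, 10, 16, 20, 24}

A \ B = {3, 5, 10, 16, 20, 24}


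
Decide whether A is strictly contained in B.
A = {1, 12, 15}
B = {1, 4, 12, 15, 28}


A ⊂ B requires: A ⊆ B AND A ≠ B.
A ⊆ B? Yes
A = B? No
A ⊂ B: Yes (A is a proper subset of B)

Yes, A ⊂ B


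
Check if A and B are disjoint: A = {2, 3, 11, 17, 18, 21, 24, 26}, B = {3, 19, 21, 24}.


Disjoint means A ∩ B = ∅.
A ∩ B = {3, 21, 24}
A ∩ B ≠ ∅, so A and B are NOT disjoint.

No, A and B are not disjoint (A ∩ B = {3, 21, 24})


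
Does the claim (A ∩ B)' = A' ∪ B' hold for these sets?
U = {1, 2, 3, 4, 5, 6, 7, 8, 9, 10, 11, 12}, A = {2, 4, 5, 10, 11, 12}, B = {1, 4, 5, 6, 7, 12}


LHS: A ∩ B = {4, 5, 12}
(A ∩ B)' = U \ (A ∩ B) = {1, 2, 3, 6, 7, 8, 9, 10, 11}
A' = {1, 3, 6, 7, 8, 9}, B' = {2, 3, 8, 9, 10, 11}
Claimed RHS: A' ∪ B' = {1, 2, 3, 6, 7, 8, 9, 10, 11}
Identity is VALID: LHS = RHS = {1, 2, 3, 6, 7, 8, 9, 10, 11} ✓

Identity is valid. (A ∩ B)' = A' ∪ B' = {1, 2, 3, 6, 7, 8, 9, 10, 11}


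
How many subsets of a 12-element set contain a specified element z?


Subsets of A containing z correspond to subsets of A \ {z}, which has 11 elements.
Count = 2^(n-1) = 2^11
= 2048

Number of subsets containing z = 2048


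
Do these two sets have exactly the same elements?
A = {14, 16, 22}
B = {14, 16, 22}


Two sets are equal iff they have exactly the same elements.
A = {14, 16, 22}
B = {14, 16, 22}
Same elements → A = B

Yes, A = B


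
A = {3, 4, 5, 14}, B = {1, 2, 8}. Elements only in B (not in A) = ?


A = {3, 4, 5, 14}
B = {1, 2, 8}
Region: only in B (not in A)
Elements: {1, 2, 8}

Elements only in B (not in A): {1, 2, 8}


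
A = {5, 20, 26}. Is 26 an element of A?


A = {5, 20, 26}
Checking if 26 is in A
26 is in A → True

26 ∈ A


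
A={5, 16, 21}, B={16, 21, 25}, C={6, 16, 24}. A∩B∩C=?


A ∩ B = {16, 21}
(A ∩ B) ∩ C = {16}

A ∩ B ∩ C = {16}


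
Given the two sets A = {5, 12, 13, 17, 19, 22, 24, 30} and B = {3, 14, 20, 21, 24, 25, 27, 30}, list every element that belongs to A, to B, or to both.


A ∪ B = all elements in A or B (or both)
A = {5, 12, 13, 17, 19, 22, 24, 30}
B = {3, 14, 20, 21, 24, 25, 27, 30}
A ∪ B = {3, 5, 12, 13, 14, 17, 19, 20, 21, 22, 24, 25, 27, 30}

A ∪ B = {3, 5, 12, 13, 14, 17, 19, 20, 21, 22, 24, 25, 27, 30}


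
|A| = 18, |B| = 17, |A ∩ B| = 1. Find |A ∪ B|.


|A ∪ B| = |A| + |B| - |A ∩ B|
= 18 + 17 - 1
= 34

|A ∪ B| = 34


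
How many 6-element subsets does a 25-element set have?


C(n,k) = n! / (k!(n-k)!)
C(25,6) = 25! / (6!19!)
= 177100

C(25,6) = 177100


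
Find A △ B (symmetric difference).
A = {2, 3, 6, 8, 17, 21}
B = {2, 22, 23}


A △ B = (A \ B) ∪ (B \ A) = elements in exactly one of A or B
A \ B = {3, 6, 8, 17, 21}
B \ A = {22, 23}
A △ B = {3, 6, 8, 17, 21, 22, 23}

A △ B = {3, 6, 8, 17, 21, 22, 23}


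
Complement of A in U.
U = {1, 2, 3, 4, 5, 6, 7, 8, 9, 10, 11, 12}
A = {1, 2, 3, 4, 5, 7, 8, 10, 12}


Aᶜ = U \ A = elements in U but not in A
U = {1, 2, 3, 4, 5, 6, 7, 8, 9, 10, 11, 12}
A = {1, 2, 3, 4, 5, 7, 8, 10, 12}
Aᶜ = {6, 9, 11}

Aᶜ = {6, 9, 11}


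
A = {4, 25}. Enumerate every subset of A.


|A| = 2, so |P(A)| = 2^2 = 4
Enumerate subsets by cardinality (0 to 2):
∅, {4}, {25}, {4, 25}

P(A) has 4 subsets: ∅, {4}, {25}, {4, 25}


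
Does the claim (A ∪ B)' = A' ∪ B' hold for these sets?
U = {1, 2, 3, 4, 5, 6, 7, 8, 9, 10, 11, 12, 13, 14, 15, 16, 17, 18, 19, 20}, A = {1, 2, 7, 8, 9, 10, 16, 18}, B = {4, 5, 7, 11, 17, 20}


LHS: A ∪ B = {1, 2, 4, 5, 7, 8, 9, 10, 11, 16, 17, 18, 20}
(A ∪ B)' = U \ (A ∪ B) = {3, 6, 12, 13, 14, 15, 19}
A' = {3, 4, 5, 6, 11, 12, 13, 14, 15, 17, 19, 20}, B' = {1, 2, 3, 6, 8, 9, 10, 12, 13, 14, 15, 16, 18, 19}
Claimed RHS: A' ∪ B' = {1, 2, 3, 4, 5, 6, 8, 9, 10, 11, 12, 13, 14, 15, 16, 17, 18, 19, 20}
Identity is INVALID: LHS = {3, 6, 12, 13, 14, 15, 19} but the RHS claimed here equals {1, 2, 3, 4, 5, 6, 8, 9, 10, 11, 12, 13, 14, 15, 16, 17, 18, 19, 20}. The correct form is (A ∪ B)' = A' ∩ B'.

Identity is invalid: (A ∪ B)' = {3, 6, 12, 13, 14, 15, 19} but A' ∪ B' = {1, 2, 3, 4, 5, 6, 8, 9, 10, 11, 12, 13, 14, 15, 16, 17, 18, 19, 20}. The correct De Morgan law is (A ∪ B)' = A' ∩ B'.


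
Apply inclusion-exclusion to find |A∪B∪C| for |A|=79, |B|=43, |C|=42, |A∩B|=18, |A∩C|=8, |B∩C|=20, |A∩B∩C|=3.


|A∪B∪C| = |A|+|B|+|C| - |A∩B|-|A∩C|-|B∩C| + |A∩B∩C|
= 79+43+42 - 18-8-20 + 3
= 164 - 46 + 3
= 121

|A ∪ B ∪ C| = 121


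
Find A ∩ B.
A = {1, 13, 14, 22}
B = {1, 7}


A ∩ B = elements in both A and B
A = {1, 13, 14, 22}
B = {1, 7}
A ∩ B = {1}

A ∩ B = {1}


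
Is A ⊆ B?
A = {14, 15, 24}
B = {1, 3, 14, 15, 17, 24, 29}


A ⊆ B means every element of A is in B.
All elements of A are in B.
So A ⊆ B.

Yes, A ⊆ B
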